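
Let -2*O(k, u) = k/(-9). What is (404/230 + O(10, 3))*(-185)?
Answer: -88541/207 ≈ -427.73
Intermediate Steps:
O(k, u) = k/18 (O(k, u) = -k/(2*(-9)) = -k*(-1)/(2*9) = -(-1)*k/18 = k/18)
(404/230 + O(10, 3))*(-185) = (404/230 + (1/18)*10)*(-185) = (404*(1/230) + 5/9)*(-185) = (202/115 + 5/9)*(-185) = (2393/1035)*(-185) = -88541/207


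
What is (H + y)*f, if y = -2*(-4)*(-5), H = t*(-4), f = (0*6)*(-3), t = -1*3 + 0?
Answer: 0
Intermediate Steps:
t = -3 (t = -3 + 0 = -3)
f = 0 (f = 0*(-3) = 0)
H = 12 (H = -3*(-4) = 12)
y = -40 (y = 8*(-5) = -40)
(H + y)*f = (12 - 40)*0 = -28*0 = 0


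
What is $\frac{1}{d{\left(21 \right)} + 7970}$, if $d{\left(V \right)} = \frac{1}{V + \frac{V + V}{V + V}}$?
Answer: $\frac{22}{175341} \approx 0.00012547$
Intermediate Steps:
$d{\left(V \right)} = \frac{1}{1 + V}$ ($d{\left(V \right)} = \frac{1}{V + \frac{2 V}{2 V}} = \frac{1}{V + 2 V \frac{1}{2 V}} = \frac{1}{V + 1} = \frac{1}{1 + V}$)
$\frac{1}{d{\left(21 \right)} + 7970} = \frac{1}{\frac{1}{1 + 21} + 7970} = \frac{1}{\frac{1}{22} + 7970} = \frac{1}{\frac{175341}{22}} = \frac{22}{175341}$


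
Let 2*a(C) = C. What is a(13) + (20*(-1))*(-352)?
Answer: 14093/2 ≈ 7046.5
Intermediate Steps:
a(C) = C/2
a(13) + (20*(-1))*(-352) = (1/2)*13 + (20*(-1))*(-352) = 13/2 - 20*(-352) = 13/2 + 7040 = 14093/2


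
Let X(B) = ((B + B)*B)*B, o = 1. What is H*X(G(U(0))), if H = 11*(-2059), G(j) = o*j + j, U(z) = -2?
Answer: 2899072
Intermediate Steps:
G(j) = 2*j (G(j) = 1*j + j = j + j = 2*j)
H = -22649
X(B) = 2*B³ (X(B) = ((2*B)*B)*B = (2*B²)*B = 2*B³)
H*X(G(U(0))) = -45298*(2*(-2))³ = -45298*(-4)³ = -45298*(-64) = -22649*(-128) = 2899072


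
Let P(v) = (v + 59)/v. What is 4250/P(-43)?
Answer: -91375/8 ≈ -11422.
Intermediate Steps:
P(v) = (59 + v)/v
4250/P(-43) = 4250/(((59 - 43)/(-43))) = 4250/((-1/43*16)) = 4250/(-16/43) = 4250*(-43/16) = -91375/8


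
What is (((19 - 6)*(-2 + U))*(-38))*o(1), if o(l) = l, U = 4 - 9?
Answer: 3458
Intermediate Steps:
U = -5
(((19 - 6)*(-2 + U))*(-38))*o(1) = (((19 - 6)*(-2 - 5))*(-38))*1 = ((13*(-7))*(-38))*1 = -91*(-38)*1 = 3458*1 = 3458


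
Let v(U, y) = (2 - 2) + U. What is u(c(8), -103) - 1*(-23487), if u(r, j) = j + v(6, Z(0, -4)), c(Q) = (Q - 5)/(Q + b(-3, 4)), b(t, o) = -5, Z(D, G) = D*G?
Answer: 23390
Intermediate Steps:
c(Q) = 1 (c(Q) = (Q - 5)/(Q - 5) = (-5 + Q)/(-5 + Q) = 1)
v(U, y) = U (v(U, y) = 0 + U = U)
u(r, j) = 6 + j (u(r, j) = j + 6 = 6 + j)
u(c(8), -103) - 1*(-23487) = (6 - 103) - 1*(-23487) = -97 + 23487 = 23390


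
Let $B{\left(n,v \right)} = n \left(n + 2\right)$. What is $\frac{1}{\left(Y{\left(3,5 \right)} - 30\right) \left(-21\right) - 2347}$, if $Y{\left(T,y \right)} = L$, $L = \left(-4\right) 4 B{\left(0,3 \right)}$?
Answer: $- \frac{1}{1717} \approx -0.00058241$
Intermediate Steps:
$B{\left(n,v \right)} = n \left(2 + n\right)$
$L = 0$ ($L = \left(-4\right) 4 \cdot 0 \left(2 + 0\right) = - 16 \cdot 0 \cdot 2 = \left(-16\right) 0 = 0$)
$Y{\left(T,y \right)} = 0$
$\frac{1}{\left(Y{\left(3,5 \right)} - 30\right) \left(-21\right) - 2347} = \frac{1}{\left(0 - 30\right) \left(-21\right) - 2347} = \frac{1}{\left(-30\right) \left(-21\right) - 2347} = \frac{1}{630 - 2347} = \frac{1}{-1717} = - \frac{1}{1717}$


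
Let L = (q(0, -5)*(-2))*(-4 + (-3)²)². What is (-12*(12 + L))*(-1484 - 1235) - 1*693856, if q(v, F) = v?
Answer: -302320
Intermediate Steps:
L = 0 (L = (0*(-2))*(-4 + (-3)²)² = 0*(-4 + 9)² = 0*5² = 0*25 = 0)
(-12*(12 + L))*(-1484 - 1235) - 1*693856 = (-12*(12 + 0))*(-1484 - 1235) - 1*693856 = -12*12*(-2719) - 693856 = -144*(-2719) - 693856 = 391536 - 693856 = -302320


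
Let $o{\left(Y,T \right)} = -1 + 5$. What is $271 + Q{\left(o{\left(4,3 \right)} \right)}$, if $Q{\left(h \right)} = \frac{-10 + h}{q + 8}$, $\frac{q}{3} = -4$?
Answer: $\frac{545}{2} \approx 272.5$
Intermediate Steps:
$q = -12$ ($q = 3 \left(-4\right) = -12$)
$o{\left(Y,T \right)} = 4$
$Q{\left(h \right)} = \frac{5}{2} - \frac{h}{4}$ ($Q{\left(h \right)} = \frac{-10 + h}{-12 + 8} = \frac{-10 + h}{-4} = \left(-10 + h\right) \left(- \frac{1}{4}\right) = \frac{5}{2} - \frac{h}{4}$)
$271 + Q{\left(o{\left(4,3 \right)} \right)} = 271 + \left(\frac{5}{2} - 1\right) = 271 + \frac{3}{2} = \frac{545}{2}$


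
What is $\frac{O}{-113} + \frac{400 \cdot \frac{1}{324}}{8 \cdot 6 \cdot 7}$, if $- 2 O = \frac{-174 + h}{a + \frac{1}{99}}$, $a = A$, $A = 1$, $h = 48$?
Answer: $- \frac{2634628}{4805325} \approx -0.54827$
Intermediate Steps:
$a = 1$
$O = \frac{6237}{100}$ ($O = - \frac{\left(-174 + 48\right) \frac{1}{1 + \frac{1}{99}}}{2} = - \frac{\left(-126\right) \frac{1}{1 + \frac{1}{99}}}{2} = - \frac{\left(-126\right) \frac{1}{\frac{100}{99}}}{2} = - \frac{\left(-126\right) \frac{99}{100}}{2} = \left(- \frac{1}{2}\right) \left(- \frac{6237}{50}\right) = \frac{6237}{100} \approx 62.37$)
$\frac{O}{-113} + \frac{400 \cdot \frac{1}{324}}{8 \cdot 6 \cdot 7} = \frac{6237}{100 \left(-113\right)} + \frac{400 \cdot \frac{1}{324}}{8 \cdot 6 \cdot 7} = \frac{6237}{100} \left(- \frac{1}{113}\right) + \frac{400 \cdot \frac{1}{324}}{48 \cdot 7} = - \frac{6237}{11300} + \frac{100}{81 \cdot 336} = - \frac{6237}{11300} + \frac{100}{81} \cdot \frac{1}{336} = - \frac{6237}{11300} + \frac{25}{6804} = - \frac{2634628}{4805325}$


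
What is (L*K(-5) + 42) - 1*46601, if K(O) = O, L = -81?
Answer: -46154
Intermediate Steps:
(L*K(-5) + 42) - 1*46601 = (-81*(-5) + 42) - 1*46601 = (405 + 42) - 46601 = 447 - 46601 = -46154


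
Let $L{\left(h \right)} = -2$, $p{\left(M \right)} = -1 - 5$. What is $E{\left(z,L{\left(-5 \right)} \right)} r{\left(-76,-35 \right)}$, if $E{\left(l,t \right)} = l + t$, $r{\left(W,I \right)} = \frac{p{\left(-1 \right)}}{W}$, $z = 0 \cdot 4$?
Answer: $- \frac{3}{19} \approx -0.15789$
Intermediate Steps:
$p{\left(M \right)} = -6$ ($p{\left(M \right)} = -1 - 5 = -6$)
$z = 0$
$r{\left(W,I \right)} = - \frac{6}{W}$
$E{\left(z,L{\left(-5 \right)} \right)} r{\left(-76,-35 \right)} = \left(0 - 2\right) \left(- \frac{6}{-76}\right) = - 2 \left(\left(-6\right) \left(- \frac{1}{76}\right)\right) = \left(-2\right) \frac{3}{38} = - \frac{3}{19}$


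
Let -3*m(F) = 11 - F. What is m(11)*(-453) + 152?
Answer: 152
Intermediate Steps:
m(F) = -11/3 + F/3 (m(F) = -(11 - F)/3 = -11/3 + F/3)
m(11)*(-453) + 152 = (-11/3 + (1/3)*11)*(-453) + 152 = (-11/3 + 11/3)*(-453) + 152 = 0*(-453) + 152 = 0 + 152 = 152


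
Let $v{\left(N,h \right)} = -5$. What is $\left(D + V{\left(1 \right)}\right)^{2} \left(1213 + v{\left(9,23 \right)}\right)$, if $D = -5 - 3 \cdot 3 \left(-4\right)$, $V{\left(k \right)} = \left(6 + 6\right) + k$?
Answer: $2338688$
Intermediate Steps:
$V{\left(k \right)} = 12 + k$
$D = 31$ ($D = -5 - -36 = -5 + 36 = 31$)
$\left(D + V{\left(1 \right)}\right)^{2} \left(1213 + v{\left(9,23 \right)}\right) = \left(31 + \left(12 + 1\right)\right)^{2} \left(1213 - 5\right) = \left(31 + 13\right)^{2} \cdot 1208 = 44^{2} \cdot 1208 = 1936 \cdot 1208 = 2338688$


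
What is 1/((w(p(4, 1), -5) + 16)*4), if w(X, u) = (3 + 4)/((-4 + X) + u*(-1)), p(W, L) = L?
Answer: 1/78 ≈ 0.012821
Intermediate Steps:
w(X, u) = 7/(-4 + X - u) (w(X, u) = 7/((-4 + X) - u) = 7/(-4 + X - u))
1/((w(p(4, 1), -5) + 16)*4) = 1/((-7/(4 - 5 - 1*1) + 16)*4) = 1/((-7/(4 - 5 - 1) + 16)*4) = 1/((-7/(-2) + 16)*4) = 1/((-7*(-1/2) + 16)*4) = 1/((7/2 + 16)*4) = 1/((39/2)*4) = 1/78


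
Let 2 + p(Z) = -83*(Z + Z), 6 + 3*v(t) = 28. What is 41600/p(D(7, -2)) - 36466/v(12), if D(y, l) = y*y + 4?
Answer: -54751/11 ≈ -4977.4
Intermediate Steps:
D(y, l) = 4 + y**2 (D(y, l) = y**2 + 4 = 4 + y**2)
v(t) = 22/3 (v(t) = -2 + (1/3)*28 = -2 + 28/3 = 22/3)
p(Z) = -2 - 166*Z (p(Z) = -2 - 83*(Z + Z) = -2 - 166*Z)
41600/p(D(7, -2)) - 36466/v(12) = 41600/(-2 - 166*(4 + 7**2)) - 36466/22/3 = 41600/(-2 - 166*(4 + 49)) - 36466*3/22 = 41600/(-2 - 166*53) - 54699/11 = 41600/(-2 - 8798) - 54699/11 = 41600/(-8800) - 54699/11 = 41600*(-1/8800) - 54699/11 = -52/11 - 54699/11 = -54751/11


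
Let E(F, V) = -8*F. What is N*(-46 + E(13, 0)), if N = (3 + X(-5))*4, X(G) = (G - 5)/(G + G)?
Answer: -2400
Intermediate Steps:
X(G) = (-5 + G)/(2*G) (X(G) = (-5 + G)/((2*G)) = (-5 + G)*(1/(2*G)) = (-5 + G)/(2*G))
N = 16 (N = (3 + (½)*(-5 - 5)/(-5))*4 = (3 + (½)*(-⅕)*(-10))*4 = (3 + 1)*4 = 4*4 = 16)
N*(-46 + E(13, 0)) = 16*(-46 - 8*13) = 16*(-46 - 104) = 16*(-150) = -2400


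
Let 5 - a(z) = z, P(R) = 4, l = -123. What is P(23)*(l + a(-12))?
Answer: -424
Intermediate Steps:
a(z) = 5 - z
P(23)*(l + a(-12)) = 4*(-123 + (5 - 1*(-12))) = 4*(-123 + (5 + 12)) = 4*(-123 + 17) = 4*(-106) = -424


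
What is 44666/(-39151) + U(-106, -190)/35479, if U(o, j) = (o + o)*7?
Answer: -96635594/81708137 ≈ -1.1827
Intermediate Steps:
U(o, j) = 14*o (U(o, j) = (2*o)*7 = 14*o)
44666/(-39151) + U(-106, -190)/35479 = 44666/(-39151) + (14*(-106))/35479 = 44666*(-1/39151) - 1484*1/35479 = -44666/39151 - 1484/35479 = -96635594/81708137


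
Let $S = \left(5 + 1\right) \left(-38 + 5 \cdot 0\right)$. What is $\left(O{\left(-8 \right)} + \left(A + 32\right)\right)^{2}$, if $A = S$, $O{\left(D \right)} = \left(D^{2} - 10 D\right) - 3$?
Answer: $3025$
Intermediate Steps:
$O{\left(D \right)} = -3 + D^{2} - 10 D$
$S = -228$ ($S = 6 \left(-38 + 0\right) = 6 \left(-38\right) = -228$)
$A = -228$
$\left(O{\left(-8 \right)} + \left(A + 32\right)\right)^{2} = \left(\left(-3 + \left(-8\right)^{2} - -80\right) + \left(-228 + 32\right)\right)^{2} = \left(\left(-3 + 64 + 80\right) - 196\right)^{2} = \left(141 - 196\right)^{2} = \left(-55\right)^{2} = 3025$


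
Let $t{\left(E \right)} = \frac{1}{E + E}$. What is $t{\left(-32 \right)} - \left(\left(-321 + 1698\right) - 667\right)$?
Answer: $- \frac{45441}{64} \approx -710.02$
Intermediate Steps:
$t{\left(E \right)} = \frac{1}{2 E}$
$t{\left(-32 \right)} - \left(\left(-321 + 1698\right) - 667\right) = \frac{1}{2 \left(-32\right)} - \left(\left(-321 + 1698\right) - 667\right) = \frac{1}{2} \left(- \frac{1}{32}\right) - \left(1377 - 667\right) = - \frac{1}{64} - 710 = - \frac{45441}{64}$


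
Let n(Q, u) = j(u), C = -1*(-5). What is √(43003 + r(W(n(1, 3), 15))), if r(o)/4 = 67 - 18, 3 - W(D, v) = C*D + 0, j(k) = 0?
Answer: √43199 ≈ 207.84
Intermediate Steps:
C = 5
n(Q, u) = 0
W(D, v) = 3 - 5*D (W(D, v) = 3 - (5*D + 0) = 3 - 5*D)
r(o) = 196 (r(o) = 4*(67 - 18) = 4*49 = 196)
√(43003 + r(W(n(1, 3), 15))) = √(43003 + 196) = √43199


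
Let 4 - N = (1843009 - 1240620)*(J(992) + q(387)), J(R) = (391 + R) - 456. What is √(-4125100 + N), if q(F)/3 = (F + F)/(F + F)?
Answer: I*√564346866 ≈ 23756.0*I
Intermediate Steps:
J(R) = -65 + R
q(F) = 3 (q(F) = 3*((F + F)/(F + F)) = 3*((2*F)/((2*F))) = 3*((2*F)*(1/(2*F))) = 3*1 = 3)
N = -560221766 (N = 4 - (1843009 - 1240620)*((-65 + 992) + 3) = 4 - 602389*(927 + 3) = 4 - 602389*930 = 4 - 1*560221770 = 4 - 560221770 = -560221766)
√(-4125100 + N) = √(-4125100 - 560221766) = √(-564346866) = I*√564346866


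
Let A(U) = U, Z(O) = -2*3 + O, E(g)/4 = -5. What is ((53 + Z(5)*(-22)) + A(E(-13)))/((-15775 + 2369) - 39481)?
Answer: -55/52887 ≈ -0.0010400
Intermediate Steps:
E(g) = -20 (E(g) = 4*(-5) = -20)
Z(O) = -6 + O
((53 + Z(5)*(-22)) + A(E(-13)))/((-15775 + 2369) - 39481) = ((53 + (-6 + 5)*(-22)) - 20)/((-15775 + 2369) - 39481) = ((53 - 1*(-22)) - 20)/(-13406 - 39481) = ((53 + 22) - 20)/(-52887) = (75 - 20)*(-1/52887) = 55*(-1/52887) = -55/52887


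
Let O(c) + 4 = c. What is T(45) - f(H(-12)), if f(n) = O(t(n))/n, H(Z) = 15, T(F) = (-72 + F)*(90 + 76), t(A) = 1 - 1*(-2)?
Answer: -67229/15 ≈ -4481.9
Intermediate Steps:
t(A) = 3 (t(A) = 1 + 2 = 3)
T(F) = -11952 + 166*F (T(F) = (-72 + F)*166 = -11952 + 166*F)
O(c) = -4 + c
f(n) = -1/n (f(n) = (-4 + 3)/n = -1/n)
T(45) - f(H(-12)) = (-11952 + 166*45) - (-1)/15 = (-11952 + 7470) - (-1)/15 = -4482 - 1*(-1/15) = -4482 + 1/15 = -67229/15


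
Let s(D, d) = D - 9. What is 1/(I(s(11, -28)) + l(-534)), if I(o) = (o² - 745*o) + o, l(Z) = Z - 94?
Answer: -1/2112 ≈ -0.00047348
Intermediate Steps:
l(Z) = -94 + Z
s(D, d) = -9 + D
I(o) = o² - 744*o
1/(I(s(11, -28)) + l(-534)) = 1/((-9 + 11)*(-744 + (-9 + 11)) + (-94 - 534)) = 1/(2*(-744 + 2) - 628) = 1/(2*(-742) - 628) = 1/(-1484 - 628) = 1/(-2112) = -1/2112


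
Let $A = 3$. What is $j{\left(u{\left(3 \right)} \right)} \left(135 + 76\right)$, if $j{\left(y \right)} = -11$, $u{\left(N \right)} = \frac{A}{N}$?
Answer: $-2321$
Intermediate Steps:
$u{\left(N \right)} = \frac{3}{N}$
$j{\left(u{\left(3 \right)} \right)} \left(135 + 76\right) = - 11 \left(135 + 76\right) = \left(-11\right) 211 = -2321$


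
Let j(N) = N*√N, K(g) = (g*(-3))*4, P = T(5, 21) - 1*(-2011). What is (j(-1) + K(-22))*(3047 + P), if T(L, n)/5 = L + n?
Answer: 1369632 - 5188*I ≈ 1.3696e+6 - 5188.0*I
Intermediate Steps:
T(L, n) = 5*L + 5*n (T(L, n) = 5*(L + n) = 5*L + 5*n)
P = 2141 (P = (5*5 + 5*21) - 1*(-2011) = (25 + 105) + 2011 = 130 + 2011 = 2141)
K(g) = -12*g (K(g) = -3*g*4 = -12*g)
j(N) = N^(3/2)
(j(-1) + K(-22))*(3047 + P) = ((-1)^(3/2) - 12*(-22))*(3047 + 2141) = (-I + 264)*5188 = (264 - I)*5188 = 1369632 - 5188*I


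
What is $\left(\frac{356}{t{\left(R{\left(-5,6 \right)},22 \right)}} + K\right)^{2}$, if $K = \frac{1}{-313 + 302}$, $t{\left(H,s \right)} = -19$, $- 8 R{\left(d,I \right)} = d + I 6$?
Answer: $\frac{15484225}{43681} \approx 354.48$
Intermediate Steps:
$R{\left(d,I \right)} = - \frac{3 I}{4} - \frac{d}{8}$ ($R{\left(d,I \right)} = - \frac{d + I 6}{8} = - \frac{d + 6 I}{8} = - \frac{3 I}{4} - \frac{d}{8}$)
$K = - \frac{1}{11}$ ($K = \frac{1}{-11} = - \frac{1}{11} \approx -0.090909$)
$\left(\frac{356}{t{\left(R{\left(-5,6 \right)},22 \right)}} + K\right)^{2} = \left(\frac{356}{-19} - \frac{1}{11}\right)^{2} = \left(356 \left(- \frac{1}{19}\right) - \frac{1}{11}\right)^{2} = \left(- \frac{356}{19} - \frac{1}{11}\right)^{2} = \left(- \frac{3935}{209}\right)^{2} = \frac{15484225}{43681}$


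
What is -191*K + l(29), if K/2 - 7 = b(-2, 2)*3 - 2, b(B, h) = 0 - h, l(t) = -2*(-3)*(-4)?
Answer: 358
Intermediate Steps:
l(t) = -24 (l(t) = 6*(-4) = -24)
b(B, h) = -h
K = -2 (K = 14 + 2*(-1*2*3 - 2) = 14 + 2*(-2*3 - 2) = 14 + 2*(-6 - 2) = 14 + 2*(-8) = 14 - 16 = -2)
-191*K + l(29) = -191*(-2) - 24 = 382 - 24 = 358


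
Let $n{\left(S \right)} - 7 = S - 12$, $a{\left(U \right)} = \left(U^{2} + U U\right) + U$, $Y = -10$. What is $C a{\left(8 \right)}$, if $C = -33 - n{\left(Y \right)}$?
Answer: $-2448$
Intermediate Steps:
$a{\left(U \right)} = U + 2 U^{2}$ ($a{\left(U \right)} = \left(U^{2} + U^{2}\right) + U = 2 U^{2} + U = U + 2 U^{2}$)
$n{\left(S \right)} = -5 + S$ ($n{\left(S \right)} = 7 + \left(S - 12\right) = 7 + \left(-12 + S\right) = -5 + S$)
$C = -18$ ($C = -33 - \left(-5 - 10\right) = -33 - -15 = -33 + 15 = -18$)
$C a{\left(8 \right)} = - 18 \cdot 8 \left(1 + 2 \cdot 8\right) = - 18 \cdot 8 \left(1 + 16\right) = - 18 \cdot 8 \cdot 17 = \left(-18\right) 136 = -2448$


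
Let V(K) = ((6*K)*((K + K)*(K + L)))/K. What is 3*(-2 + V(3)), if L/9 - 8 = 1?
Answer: 9066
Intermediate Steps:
L = 81 (L = 72 + 9*1 = 72 + 9 = 81)
V(K) = 12*K*(81 + K) (V(K) = ((6*K)*((K + K)*(K + 81)))/K = ((6*K)*((2*K)*(81 + K)))/K = ((6*K)*(2*K*(81 + K)))/K = (12*K**2*(81 + K))/K = 12*K*(81 + K))
3*(-2 + V(3)) = 3*(-2 + 12*3*(81 + 3)) = 3*(-2 + 12*3*84) = 3*(-2 + 3024) = 3*3022 = 9066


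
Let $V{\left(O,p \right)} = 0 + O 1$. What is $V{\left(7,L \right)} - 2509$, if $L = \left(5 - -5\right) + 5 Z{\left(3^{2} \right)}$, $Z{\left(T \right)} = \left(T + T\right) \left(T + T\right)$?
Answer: $-2502$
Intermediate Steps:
$Z{\left(T \right)} = 4 T^{2}$ ($Z{\left(T \right)} = 2 T 2 T = 4 T^{2}$)
$L = 1630$ ($L = \left(5 - -5\right) + 5 \cdot 4 \left(3^{2}\right)^{2} = \left(5 + 5\right) + 5 \cdot 4 \cdot 9^{2} = 10 + 5 \cdot 4 \cdot 81 = 10 + 5 \cdot 324 = 10 + 1620 = 1630$)
$V{\left(O,p \right)} = O$ ($V{\left(O,p \right)} = 0 + O = O$)
$V{\left(7,L \right)} - 2509 = 7 - 2509 = -2502$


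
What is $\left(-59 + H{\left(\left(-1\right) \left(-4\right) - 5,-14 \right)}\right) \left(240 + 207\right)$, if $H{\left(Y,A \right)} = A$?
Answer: $-32631$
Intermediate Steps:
$\left(-59 + H{\left(\left(-1\right) \left(-4\right) - 5,-14 \right)}\right) \left(240 + 207\right) = \left(-59 - 14\right) \left(240 + 207\right) = \left(-73\right) 447 = -32631$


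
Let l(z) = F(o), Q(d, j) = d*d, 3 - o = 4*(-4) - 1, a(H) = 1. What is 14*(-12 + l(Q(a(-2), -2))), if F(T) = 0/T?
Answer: -168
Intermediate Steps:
o = 20 (o = 3 - (4*(-4) - 1) = 3 - (-16 - 1) = 3 - 1*(-17) = 3 + 17 = 20)
Q(d, j) = d²
F(T) = 0
l(z) = 0
14*(-12 + l(Q(a(-2), -2))) = 14*(-12 + 0) = 14*(-12) = -168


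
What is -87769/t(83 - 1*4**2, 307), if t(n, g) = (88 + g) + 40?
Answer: -87769/435 ≈ -201.77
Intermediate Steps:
t(n, g) = 128 + g
-87769/t(83 - 1*4**2, 307) = -87769/(128 + 307) = -87769/435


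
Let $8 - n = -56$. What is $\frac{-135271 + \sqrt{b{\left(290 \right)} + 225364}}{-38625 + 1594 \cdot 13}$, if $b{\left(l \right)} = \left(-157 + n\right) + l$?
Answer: $\frac{135271}{17903} - \frac{\sqrt{225561}}{17903} \approx 7.5292$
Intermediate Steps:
$n = 64$ ($n = 8 - -56 = 8 + 56 = 64$)
$b{\left(l \right)} = -93 + l$ ($b{\left(l \right)} = \left(-157 + 64\right) + l = -93 + l$)
$\frac{-135271 + \sqrt{b{\left(290 \right)} + 225364}}{-38625 + 1594 \cdot 13} = \frac{-135271 + \sqrt{\left(-93 + 290\right) + 225364}}{-38625 + 1594 \cdot 13} = \frac{-135271 + \sqrt{197 + 225364}}{-38625 + 20722} = \frac{-135271 + \sqrt{225561}}{-17903} = \left(-135271 + \sqrt{225561}\right) \left(- \frac{1}{17903}\right) = \frac{135271}{17903} - \frac{\sqrt{225561}}{17903}$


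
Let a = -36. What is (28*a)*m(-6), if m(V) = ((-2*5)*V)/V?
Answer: 10080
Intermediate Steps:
m(V) = -10 (m(V) = (-10*V)/V = -10)
(28*a)*m(-6) = (28*(-36))*(-10) = -1008*(-10) = 10080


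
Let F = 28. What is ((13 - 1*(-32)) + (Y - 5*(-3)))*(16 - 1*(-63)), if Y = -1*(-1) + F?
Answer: 7031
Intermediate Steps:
Y = 29 (Y = -1*(-1) + 28 = 1 + 28 = 29)
((13 - 1*(-32)) + (Y - 5*(-3)))*(16 - 1*(-63)) = ((13 - 1*(-32)) + (29 - 5*(-3)))*(16 - 1*(-63)) = ((13 + 32) + (29 + 15))*(16 + 63) = (45 + 44)*79 = 89*79 = 7031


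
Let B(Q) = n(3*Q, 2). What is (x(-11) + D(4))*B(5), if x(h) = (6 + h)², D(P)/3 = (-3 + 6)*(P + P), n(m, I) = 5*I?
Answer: 970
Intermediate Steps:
D(P) = 18*P (D(P) = 3*((-3 + 6)*(P + P)) = 3*(3*(2*P)) = 3*(6*P) = 18*P)
B(Q) = 10 (B(Q) = 5*2 = 10)
(x(-11) + D(4))*B(5) = ((6 - 11)² + 18*4)*10 = ((-5)² + 72)*10 = (25 + 72)*10 = 97*10 = 970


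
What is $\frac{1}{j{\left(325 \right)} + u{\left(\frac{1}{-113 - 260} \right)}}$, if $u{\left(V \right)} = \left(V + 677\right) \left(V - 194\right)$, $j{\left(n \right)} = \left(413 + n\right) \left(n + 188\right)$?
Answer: $\frac{139129}{34400299866} \approx 4.0444 \cdot 10^{-6}$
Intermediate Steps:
$j{\left(n \right)} = \left(188 + n\right) \left(413 + n\right)$ ($j{\left(n \right)} = \left(413 + n\right) \left(188 + n\right) = \left(188 + n\right) \left(413 + n\right)$)
$u{\left(V \right)} = \left(-194 + V\right) \left(677 + V\right)$ ($u{\left(V \right)} = \left(677 + V\right) \left(-194 + V\right) = \left(-194 + V\right) \left(677 + V\right)$)
$\frac{1}{j{\left(325 \right)} + u{\left(\frac{1}{-113 - 260} \right)}} = \frac{1}{\left(77644 + 325^{2} + 601 \cdot 325\right) + \left(-131338 + \left(\frac{1}{-113 - 260}\right)^{2} + \frac{483}{-113 - 260}\right)} = \frac{1}{\left(77644 + 105625 + 195325\right) + \left(-131338 + \left(\frac{1}{-373}\right)^{2} + \frac{483}{-373}\right)} = \frac{1}{378594 + \left(-131338 + \left(- \frac{1}{373}\right)^{2} + 483 \left(- \frac{1}{373}\right)\right)} = \frac{1}{378594 - \frac{18273104760}{139129}} = \frac{1}{\frac{34400299866}{139129}} = \frac{139129}{34400299866}$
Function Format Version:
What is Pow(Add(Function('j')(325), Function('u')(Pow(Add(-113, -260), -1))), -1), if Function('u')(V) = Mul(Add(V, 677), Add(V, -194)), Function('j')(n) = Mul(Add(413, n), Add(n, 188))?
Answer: Rational(139129, 34400299866) ≈ 4.0444e-6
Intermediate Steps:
Function('j')(n) = Mul(Add(188, n), Add(413, n)) (Function('j')(n) = Mul(Add(413, n), Add(188, n)) = Mul(Add(188, n), Add(413, n)))
Function('u')(V) = Mul(Add(-194, V), Add(677, V)) (Function('u')(V) = Mul(Add(677, V), Add(-194, V)) = Mul(Add(-194, V), Add(677, V)))
Pow(Add(Function('j')(325), Function('u')(Pow(Add(-113, -260), -1))), -1) = Pow(Add(Add(77644, Pow(325, 2), Mul(601, 325)), Add(-131338, Pow(Pow(Add(-113, -260), -1), 2), Mul(483, Pow(Add(-113, -260), -1)))), -1) = Pow(Add(Add(77644, 105625, 195325), Add(-131338, Pow(Pow(-373, -1), 2), Mul(483, Pow(-373, -1)))), -1) = Pow(Add(378594, Add(-131338, Pow(Rational(-1, 373), 2), Mul(483, Rational(-1, 373)))), -1) = Pow(Add(378594, Add(-131338, Rational(1, 139129), Rational(-483, 373))), -1) = Pow(Add(378594, Rational(-18273104760, 139129)), -1) = Pow(Rational(34400299866, 139129), -1) = Rational(139129, 34400299866)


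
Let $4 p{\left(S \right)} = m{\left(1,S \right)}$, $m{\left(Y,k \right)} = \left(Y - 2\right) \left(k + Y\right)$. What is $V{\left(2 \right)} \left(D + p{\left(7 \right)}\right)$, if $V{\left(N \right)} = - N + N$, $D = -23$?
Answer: $0$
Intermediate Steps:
$m{\left(Y,k \right)} = \left(-2 + Y\right) \left(Y + k\right)$
$p{\left(S \right)} = - \frac{1}{4} - \frac{S}{4}$ ($p{\left(S \right)} = \frac{1^{2} - 2 - 2 S + 1 S}{4} = \frac{1 - 2 - 2 S + S}{4} = \frac{-1 - S}{4} = - \frac{1}{4} - \frac{S}{4}$)
$V{\left(N \right)} = 0$
$V{\left(2 \right)} \left(D + p{\left(7 \right)}\right) = 0 \left(-23 - 2\right) = 0 \left(-25\right) = 0$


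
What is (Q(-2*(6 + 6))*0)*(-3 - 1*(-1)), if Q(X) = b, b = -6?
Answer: 0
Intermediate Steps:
Q(X) = -6
(Q(-2*(6 + 6))*0)*(-3 - 1*(-1)) = (-6*0)*(-3 - 1*(-1)) = 0*(-3 + 1) = 0*(-2) = 0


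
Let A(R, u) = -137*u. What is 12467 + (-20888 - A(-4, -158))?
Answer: -30067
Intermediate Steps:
12467 + (-20888 - A(-4, -158)) = 12467 + (-20888 - (-137)*(-158)) = 12467 + (-20888 - 1*21646) = 12467 + (-20888 - 21646) = 12467 - 42534 = -30067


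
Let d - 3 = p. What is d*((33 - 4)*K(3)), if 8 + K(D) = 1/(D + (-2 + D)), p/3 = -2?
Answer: 2697/4 ≈ 674.25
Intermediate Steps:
p = -6 (p = 3*(-2) = -6)
d = -3 (d = 3 - 6 = -3)
K(D) = -8 + 1/(-2 + 2*D) (K(D) = -8 + 1/(D + (-2 + D)) = -8 + 1/(-2 + 2*D))
d*((33 - 4)*K(3)) = -3*(33 - 4)*(17 - 16*3)/(2*(-1 + 3)) = -87*(½)*(17 - 48)/2 = -87*(½)*(½)*(-31) = -87*(-31)/4 = -3*(-899/4) = 2697/4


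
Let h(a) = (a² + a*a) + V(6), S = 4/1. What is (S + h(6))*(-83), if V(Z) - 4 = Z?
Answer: -7138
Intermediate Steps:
S = 4 (S = 1*4 = 4)
V(Z) = 4 + Z
h(a) = 10 + 2*a² (h(a) = (a² + a*a) + (4 + 6) = (a² + a²) + 10 = 2*a² + 10 = 10 + 2*a²)
(S + h(6))*(-83) = (4 + (10 + 2*6²))*(-83) = (4 + (10 + 2*36))*(-83) = (4 + (10 + 72))*(-83) = (4 + 82)*(-83) = 86*(-83) = -7138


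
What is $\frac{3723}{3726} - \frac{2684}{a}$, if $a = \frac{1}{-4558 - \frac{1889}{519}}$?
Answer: $\frac{2630699394109}{214866} \approx 1.2243 \cdot 10^{7}$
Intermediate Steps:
$a = - \frac{519}{2367491}$ ($a = \frac{1}{-4558 - \frac{1889}{519}} = \frac{1}{- \frac{2367491}{519}} = - \frac{519}{2367491} \approx -0.00021922$)
$\frac{3723}{3726} - \frac{2684}{a} = \frac{3723}{3726} - \frac{2684}{- \frac{519}{2367491}} = 3723 \cdot \frac{1}{3726} - - \frac{6354345844}{519} = \frac{1241}{1242} + \frac{6354345844}{519} = \frac{2630699394109}{214866}$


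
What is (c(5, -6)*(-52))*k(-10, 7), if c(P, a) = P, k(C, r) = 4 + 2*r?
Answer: -4680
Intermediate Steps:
(c(5, -6)*(-52))*k(-10, 7) = (5*(-52))*(4 + 2*7) = -260*(4 + 14) = -260*18 = -4680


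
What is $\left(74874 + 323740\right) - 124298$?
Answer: $274316$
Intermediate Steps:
$\left(74874 + 323740\right) - 124298 = 398614 - 124298 = 274316$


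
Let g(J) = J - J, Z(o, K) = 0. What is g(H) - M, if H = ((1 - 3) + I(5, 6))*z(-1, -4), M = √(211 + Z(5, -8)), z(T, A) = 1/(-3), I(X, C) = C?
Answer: -√211 ≈ -14.526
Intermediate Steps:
z(T, A) = -⅓
M = √211 (M = √(211 + 0) = √211 ≈ 14.526)
H = -4/3 (H = ((1 - 3) + 6)*(-⅓) = (-2 + 6)*(-⅓) = 4*(-⅓) = -4/3 ≈ -1.3333)
g(J) = 0
g(H) - M = 0 - √211 = -√211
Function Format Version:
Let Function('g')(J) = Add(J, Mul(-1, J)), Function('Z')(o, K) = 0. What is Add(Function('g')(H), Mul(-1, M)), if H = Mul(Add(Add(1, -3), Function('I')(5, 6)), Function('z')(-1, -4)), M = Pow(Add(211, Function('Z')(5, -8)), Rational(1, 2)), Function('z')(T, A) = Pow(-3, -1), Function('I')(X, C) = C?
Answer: Mul(-1, Pow(211, Rational(1, 2))) ≈ -14.526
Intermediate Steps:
Function('z')(T, A) = Rational(-1, 3)
M = Pow(211, Rational(1, 2)) (M = Pow(Add(211, 0), Rational(1, 2)) = Pow(211, Rational(1, 2)) ≈ 14.526)
H = Rational(-4, 3) (H = Mul(Add(Add(1, -3), 6), Rational(-1, 3)) = Mul(Add(-2, 6), Rational(-1, 3)) = Mul(4, Rational(-1, 3)) = Rational(-4, 3) ≈ -1.3333)
Function('g')(J) = 0
Add(Function('g')(H), Mul(-1, M)) = Add(0, Mul(-1, Pow(211, Rational(1, 2)))) = Mul(-1, Pow(211, Rational(1, 2)))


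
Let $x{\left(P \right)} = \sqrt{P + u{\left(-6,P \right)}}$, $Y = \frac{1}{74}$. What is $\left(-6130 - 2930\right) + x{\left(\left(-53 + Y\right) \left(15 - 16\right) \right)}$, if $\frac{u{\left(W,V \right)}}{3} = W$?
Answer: $-9060 + \frac{\sqrt{191586}}{74} \approx -9054.1$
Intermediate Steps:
$u{\left(W,V \right)} = 3 W$
$Y = \frac{1}{74} \approx 0.013514$
$x{\left(P \right)} = \sqrt{-18 + P}$ ($x{\left(P \right)} = \sqrt{P + 3 \left(-6\right)} = \sqrt{P - 18} = \sqrt{-18 + P}$)
$\left(-6130 - 2930\right) + x{\left(\left(-53 + Y\right) \left(15 - 16\right) \right)} = \left(-6130 - 2930\right) + \sqrt{-18 + \left(-53 + \frac{1}{74}\right) \left(15 - 16\right)} = -9060 + \sqrt{-18 - - \frac{3921}{74}} = -9060 + \sqrt{-18 + \frac{3921}{74}} = -9060 + \sqrt{\frac{2589}{74}} = -9060 + \frac{\sqrt{191586}}{74}$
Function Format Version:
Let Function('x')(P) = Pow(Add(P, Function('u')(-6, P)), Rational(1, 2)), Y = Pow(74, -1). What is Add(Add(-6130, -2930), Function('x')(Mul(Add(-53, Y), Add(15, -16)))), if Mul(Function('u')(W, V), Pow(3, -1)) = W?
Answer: Add(-9060, Mul(Rational(1, 74), Pow(191586, Rational(1, 2)))) ≈ -9054.1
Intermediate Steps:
Function('u')(W, V) = Mul(3, W)
Y = Rational(1, 74) ≈ 0.013514
Function('x')(P) = Pow(Add(-18, P), Rational(1, 2)) (Function('x')(P) = Pow(Add(P, Mul(3, -6)), Rational(1, 2)) = Pow(Add(P, -18), Rational(1, 2)) = Pow(Add(-18, P), Rational(1, 2)))
Add(Add(-6130, -2930), Function('x')(Mul(Add(-53, Y), Add(15, -16)))) = Add(Add(-6130, -2930), Pow(Add(-18, Mul(Add(-53, Rational(1, 74)), Add(15, -16))), Rational(1, 2))) = Add(-9060, Pow(Add(-18, Mul(Rational(-3921, 74), -1)), Rational(1, 2))) = Add(-9060, Pow(Add(-18, Rational(3921, 74)), Rational(1, 2))) = Add(-9060, Pow(Rational(2589, 74), Rational(1, 2))) = Add(-9060, Mul(Rational(1, 74), Pow(191586, Rational(1, 2))))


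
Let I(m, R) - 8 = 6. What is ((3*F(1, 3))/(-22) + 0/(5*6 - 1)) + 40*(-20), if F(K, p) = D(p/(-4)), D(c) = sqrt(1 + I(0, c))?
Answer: -800 - 3*sqrt(15)/22 ≈ -800.53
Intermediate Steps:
I(m, R) = 14 (I(m, R) = 8 + 6 = 14)
D(c) = sqrt(15) (D(c) = sqrt(1 + 14) = sqrt(15))
F(K, p) = sqrt(15)
((3*F(1, 3))/(-22) + 0/(5*6 - 1)) + 40*(-20) = ((3*sqrt(15))/(-22) + 0/(5*6 - 1)) + 40*(-20) = ((3*sqrt(15))*(-1/22) + 0/(30 - 1)) - 800 = (-3*sqrt(15)/22 + 0/29) - 800 = (-3*sqrt(15)/22 + 0*(1/29)) - 800 = (-3*sqrt(15)/22 + 0) - 800 = -3*sqrt(15)/22 - 800 = -800 - 3*sqrt(15)/22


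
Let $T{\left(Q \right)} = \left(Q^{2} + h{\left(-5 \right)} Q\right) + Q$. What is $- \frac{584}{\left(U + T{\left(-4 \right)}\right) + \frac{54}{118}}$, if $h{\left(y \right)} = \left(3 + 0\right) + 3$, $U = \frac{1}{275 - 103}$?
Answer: $\frac{5926432}{117073} \approx 50.622$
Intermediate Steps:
$U = \frac{1}{172} \approx 0.005814$
$h{\left(y \right)} = 6$ ($h{\left(y \right)} = 3 + 3 = 6$)
$T{\left(Q \right)} = Q^{2} + 7 Q$ ($T{\left(Q \right)} = \left(Q^{2} + 6 Q\right) + Q = Q^{2} + 7 Q$)
$- \frac{584}{\left(U + T{\left(-4 \right)}\right) + \frac{54}{118}} = - \frac{584}{\left(\frac{1}{172} - 4 \left(7 - 4\right)\right) + \frac{54}{118}} = - \frac{584}{\left(\frac{1}{172} - 12\right) + 54 \cdot \frac{1}{118}} = - \frac{584}{\left(\frac{1}{172} - 12\right) + \frac{27}{59}} = - \frac{584}{- \frac{2063}{172} + \frac{27}{59}} = - \frac{584}{- \frac{117073}{10148}} = \left(-584\right) \left(- \frac{10148}{117073}\right) = \frac{5926432}{117073}$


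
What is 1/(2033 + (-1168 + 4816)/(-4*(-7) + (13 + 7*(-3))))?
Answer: 5/11077 ≈ 0.00045139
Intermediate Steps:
1/(2033 + (-1168 + 4816)/(-4*(-7) + (13 + 7*(-3)))) = 1/(2033 + 3648/(28 + (13 - 21))) = 1/(2033 + 3648/(28 - 8)) = 1/(2033 + 3648/20) = 1/(2033 + 3648*(1/20)) = 1/(2033 + 912/5) = 1/(11077/5) = 5/11077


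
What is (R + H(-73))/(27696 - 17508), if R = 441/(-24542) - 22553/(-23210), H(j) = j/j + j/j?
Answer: 20029759/69086746740 ≈ 0.00028992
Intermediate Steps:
H(j) = 2 (H(j) = 1 + 1 = 2)
R = 19402147/20343565 (R = 441*(-1/24542) - 22553*(-1/23210) = -63/3506 + 22553/23210 = 19402147/20343565 ≈ 0.95372)
(R + H(-73))/(27696 - 17508) = (19402147/20343565 + 2)/(27696 - 17508) = (60089277/20343565)/10188 = (60089277/20343565)*(1/10188) = 20029759/69086746740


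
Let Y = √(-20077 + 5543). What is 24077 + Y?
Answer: 24077 + 13*I*√86 ≈ 24077.0 + 120.56*I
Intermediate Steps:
Y = 13*I*√86 (Y = √(-14534) = 13*I*√86 ≈ 120.56*I)
24077 + Y = 24077 + 13*I*√86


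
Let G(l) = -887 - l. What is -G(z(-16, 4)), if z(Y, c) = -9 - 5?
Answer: 873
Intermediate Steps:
z(Y, c) = -14
-G(z(-16, 4)) = -(-887 - 1*(-14)) = -(-887 + 14) = -1*(-873) = 873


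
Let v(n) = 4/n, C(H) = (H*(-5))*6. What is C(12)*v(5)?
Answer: -288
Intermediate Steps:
C(H) = -30*H (C(H) = -5*H*6 = -30*H)
C(12)*v(5) = (-30*12)*(4/5) = -1440/5 = -360*4/5 = -288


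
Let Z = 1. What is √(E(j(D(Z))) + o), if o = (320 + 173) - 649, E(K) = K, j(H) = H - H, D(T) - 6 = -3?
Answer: 2*I*√39 ≈ 12.49*I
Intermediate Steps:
D(T) = 3 (D(T) = 6 - 3 = 3)
j(H) = 0
o = -156 (o = 493 - 649 = -156)
√(E(j(D(Z))) + o) = √(0 - 156) = √(-156) = 2*I*√39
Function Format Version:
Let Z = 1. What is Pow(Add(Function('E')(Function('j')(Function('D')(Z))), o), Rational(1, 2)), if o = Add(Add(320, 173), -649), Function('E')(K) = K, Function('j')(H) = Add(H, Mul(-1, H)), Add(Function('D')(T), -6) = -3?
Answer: Mul(2, I, Pow(39, Rational(1, 2))) ≈ Mul(12.490, I)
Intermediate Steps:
Function('D')(T) = 3 (Function('D')(T) = Add(6, -3) = 3)
Function('j')(H) = 0
o = -156 (o = Add(493, -649) = -156)
Pow(Add(Function('E')(Function('j')(Function('D')(Z))), o), Rational(1, 2)) = Pow(Add(0, -156), Rational(1, 2)) = Pow(-156, Rational(1, 2)) = Mul(2, I, Pow(39, Rational(1, 2)))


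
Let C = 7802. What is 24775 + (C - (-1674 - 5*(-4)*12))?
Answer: 34011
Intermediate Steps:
24775 + (C - (-1674 - 5*(-4)*12)) = 24775 + (7802 - (-1674 - 5*(-4)*12)) = 24775 + (7802 - (-1674 + 20*12)) = 24775 + (7802 - (-1674 + 240)) = 24775 + (7802 - 1*(-1434)) = 24775 + (7802 + 1434) = 24775 + 9236 = 34011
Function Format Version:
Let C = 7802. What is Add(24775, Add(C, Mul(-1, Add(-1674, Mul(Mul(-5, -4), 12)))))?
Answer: 34011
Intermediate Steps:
Add(24775, Add(C, Mul(-1, Add(-1674, Mul(Mul(-5, -4), 12))))) = Add(24775, Add(7802, Mul(-1, Add(-1674, Mul(Mul(-5, -4), 12))))) = Add(24775, Add(7802, Mul(-1, Add(-1674, Mul(20, 12))))) = Add(24775, Add(7802, Mul(-1, Add(-1674, 240)))) = Add(24775, Add(7802, Mul(-1, -1434))) = Add(24775, Add(7802, 1434)) = Add(24775, 9236) = 34011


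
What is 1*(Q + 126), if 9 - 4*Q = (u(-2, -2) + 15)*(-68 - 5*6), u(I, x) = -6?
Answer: 1395/4 ≈ 348.75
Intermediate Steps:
Q = 891/4 (Q = 9/4 - (-6 + 15)*(-68 - 5*6)/4 = 9/4 - 9*(-68 - 30)/4 = 9/4 - 9*(-98)/4 = 9/4 - ¼*(-882) = 9/4 + 441/2 = 891/4 ≈ 222.75)
1*(Q + 126) = 1*(891/4 + 126) = 1*(1395/4) = 1395/4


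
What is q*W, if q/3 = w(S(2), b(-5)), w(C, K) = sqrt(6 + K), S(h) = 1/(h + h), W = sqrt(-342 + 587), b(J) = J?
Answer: 21*sqrt(5) ≈ 46.957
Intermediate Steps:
W = 7*sqrt(5) (W = sqrt(245) = 7*sqrt(5) ≈ 15.652)
S(h) = 1/(2*h)
q = 3 (q = 3*sqrt(6 - 5) = 3*sqrt(1) = 3*1 = 3)
q*W = 3*(7*sqrt(5)) = 21*sqrt(5)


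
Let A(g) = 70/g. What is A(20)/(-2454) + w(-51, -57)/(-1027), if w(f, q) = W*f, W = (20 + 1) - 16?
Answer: 1244351/5040516 ≈ 0.24687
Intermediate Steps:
W = 5 (W = 21 - 16 = 5)
w(f, q) = 5*f
A(20)/(-2454) + w(-51, -57)/(-1027) = (70/20)/(-2454) + (5*(-51))/(-1027) = (70*(1/20))*(-1/2454) - 255*(-1/1027) = (7/2)*(-1/2454) + 255/1027 = -7/4908 + 255/1027 = 1244351/5040516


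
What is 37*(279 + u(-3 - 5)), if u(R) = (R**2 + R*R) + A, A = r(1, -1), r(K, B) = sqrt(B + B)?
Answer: 15059 + 37*I*sqrt(2) ≈ 15059.0 + 52.326*I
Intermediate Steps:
r(K, B) = sqrt(2)*sqrt(B) (r(K, B) = sqrt(2*B) = sqrt(2)*sqrt(B))
A = I*sqrt(2) (A = sqrt(2)*sqrt(-1) = sqrt(2)*I = I*sqrt(2) ≈ 1.4142*I)
u(R) = 2*R**2 + I*sqrt(2) (u(R) = (R**2 + R*R) + I*sqrt(2) = (R**2 + R**2) + I*sqrt(2) = 2*R**2 + I*sqrt(2))
37*(279 + u(-3 - 5)) = 37*(279 + (2*(-3 - 5)**2 + I*sqrt(2))) = 37*(279 + (2*(-8)**2 + I*sqrt(2))) = 37*(279 + (2*64 + I*sqrt(2))) = 37*(279 + (128 + I*sqrt(2))) = 37*(407 + I*sqrt(2)) = 15059 + 37*I*sqrt(2)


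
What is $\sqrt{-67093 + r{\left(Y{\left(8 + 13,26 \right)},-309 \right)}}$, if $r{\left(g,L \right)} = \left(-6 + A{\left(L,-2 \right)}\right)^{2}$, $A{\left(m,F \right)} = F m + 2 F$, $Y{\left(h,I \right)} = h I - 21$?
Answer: $3 \sqrt{33619} \approx 550.06$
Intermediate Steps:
$Y{\left(h,I \right)} = -21 + I h$ ($Y{\left(h,I \right)} = I h - 21 = -21 + I h$)
$A{\left(m,F \right)} = 2 F + F m$
$r{\left(g,L \right)} = \left(-10 - 2 L\right)^{2}$ ($r{\left(g,L \right)} = \left(-6 - 2 \left(2 + L\right)\right)^{2} = \left(-6 - \left(4 + 2 L\right)\right)^{2} = \left(-10 - 2 L\right)^{2}$)
$\sqrt{-67093 + r{\left(Y{\left(8 + 13,26 \right)},-309 \right)}} = \sqrt{-67093 + 4 \left(5 - 309\right)^{2}} = \sqrt{-67093 + 4 \left(-304\right)^{2}} = \sqrt{-67093 + 4 \cdot 92416} = \sqrt{-67093 + 369664} = \sqrt{302571} = 3 \sqrt{33619}$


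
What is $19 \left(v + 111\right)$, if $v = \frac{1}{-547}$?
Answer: $\frac{1153604}{547} \approx 2109.0$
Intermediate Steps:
$v = - \frac{1}{547} \approx -0.0018282$
$19 \left(v + 111\right) = 19 \left(- \frac{1}{547} + 111\right) = 19 \cdot \frac{60716}{547} = \frac{1153604}{547}$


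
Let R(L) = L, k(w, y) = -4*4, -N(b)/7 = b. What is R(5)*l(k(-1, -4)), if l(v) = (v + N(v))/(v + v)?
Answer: -15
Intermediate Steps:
N(b) = -7*b
k(w, y) = -16
l(v) = -3 (l(v) = (v - 7*v)/(v + v) = (-6*v)/((2*v)) = (-6*v)*(1/(2*v)) = -3)
R(5)*l(k(-1, -4)) = 5*(-3) = -15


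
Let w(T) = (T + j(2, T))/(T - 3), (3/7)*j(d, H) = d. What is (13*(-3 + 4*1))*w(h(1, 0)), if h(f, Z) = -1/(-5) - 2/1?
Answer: -559/72 ≈ -7.7639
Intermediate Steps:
j(d, H) = 7*d/3
h(f, Z) = -9/5 (h(f, Z) = -1*(-1/5) - 2*1 = 1/5 - 2 = -9/5)
w(T) = (14/3 + T)/(-3 + T) (w(T) = (T + (7/3)*2)/(T - 3) = (T + 14/3)/(-3 + T) = (14/3 + T)/(-3 + T))
(13*(-3 + 4*1))*w(h(1, 0)) = (13*(-3 + 4*1))*((14/3 - 9/5)/(-3 - 9/5)) = (13*(-3 + 4))*((43/15)/(-24/5)) = (13*1)*(-5/24*43/15) = 13*(-43/72) = -559/72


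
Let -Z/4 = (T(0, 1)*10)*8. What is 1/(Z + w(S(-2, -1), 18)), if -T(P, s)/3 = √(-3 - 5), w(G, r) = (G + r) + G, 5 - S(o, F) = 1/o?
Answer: 29/7373641 - 1920*I*√2/7373641 ≈ 3.9329e-6 - 0.00036824*I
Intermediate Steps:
S(o, F) = 5 - 1/o
w(G, r) = r + 2*G
T(P, s) = -6*I*√2 (T(P, s) = -3*√(-3 - 5) = -6*I*√2)
Z = 1920*I*√2 (Z = -4*-6*I*√2*10*8 = -4*(-60*I*√2)*8 = -(-1920)*I*√2 = 1920*I*√2 ≈ 2715.3*I)
1/(Z + w(S(-2, -1), 18)) = 1/(1920*I*√2 + (18 + 2*(5 - 1/(-2)))) = 1/(1920*I*√2 + (18 + 2*(5 - 1*(-½)))) = 1/(1920*I*√2 + (18 + 2*(5 + ½))) = 1/(1920*I*√2 + (18 + 2*(11/2))) = 1/(1920*I*√2 + (18 + 11)) = 1/(1920*I*√2 + 29) = 1/(29 + 1920*I*√2)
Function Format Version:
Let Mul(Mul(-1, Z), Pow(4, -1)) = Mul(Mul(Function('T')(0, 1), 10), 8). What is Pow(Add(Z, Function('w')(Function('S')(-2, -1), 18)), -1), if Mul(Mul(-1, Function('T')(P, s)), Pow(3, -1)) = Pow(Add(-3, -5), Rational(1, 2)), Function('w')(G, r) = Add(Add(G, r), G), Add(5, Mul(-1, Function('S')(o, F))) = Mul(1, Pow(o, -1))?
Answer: Add(Rational(29, 7373641), Mul(Rational(-1920, 7373641), I, Pow(2, Rational(1, 2)))) ≈ Add(3.9329e-6, Mul(-0.00036824, I))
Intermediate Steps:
Function('S')(o, F) = Add(5, Mul(-1, Pow(o, -1))) (Function('S')(o, F) = Add(5, Mul(-1, Mul(1, Pow(o, -1)))) = Add(5, Mul(-1, Pow(o, -1))))
Function('w')(G, r) = Add(r, Mul(2, G))
Function('T')(P, s) = Mul(-6, I, Pow(2, Rational(1, 2))) (Function('T')(P, s) = Mul(-3, Pow(Add(-3, -5), Rational(1, 2))) = Mul(-3, Pow(-8, Rational(1, 2))) = Mul(-3, Mul(2, I, Pow(2, Rational(1, 2)))) = Mul(-6, I, Pow(2, Rational(1, 2))))
Z = Mul(1920, I, Pow(2, Rational(1, 2))) (Z = Mul(-4, Mul(Mul(Mul(-6, I, Pow(2, Rational(1, 2))), 10), 8)) = Mul(-4, Mul(Mul(-60, I, Pow(2, Rational(1, 2))), 8)) = Mul(-4, Mul(-480, I, Pow(2, Rational(1, 2)))) = Mul(1920, I, Pow(2, Rational(1, 2))) ≈ Mul(2715.3, I))
Pow(Add(Z, Function('w')(Function('S')(-2, -1), 18)), -1) = Pow(Add(Mul(1920, I, Pow(2, Rational(1, 2))), Add(18, Mul(2, Add(5, Mul(-1, Pow(-2, -1)))))), -1) = Pow(Add(Mul(1920, I, Pow(2, Rational(1, 2))), Add(18, Mul(2, Add(5, Mul(-1, Rational(-1, 2)))))), -1) = Pow(Add(Mul(1920, I, Pow(2, Rational(1, 2))), Add(18, Mul(2, Add(5, Rational(1, 2))))), -1) = Pow(Add(Mul(1920, I, Pow(2, Rational(1, 2))), Add(18, Mul(2, Rational(11, 2)))), -1) = Pow(Add(Mul(1920, I, Pow(2, Rational(1, 2))), Add(18, 11)), -1) = Pow(Add(Mul(1920, I, Pow(2, Rational(1, 2))), 29), -1) = Pow(Add(29, Mul(1920, I, Pow(2, Rational(1, 2)))), -1)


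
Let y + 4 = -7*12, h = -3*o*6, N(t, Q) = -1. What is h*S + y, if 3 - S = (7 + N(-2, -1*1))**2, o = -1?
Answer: -682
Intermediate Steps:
h = 18 (h = -3*(-1)*6 = 3*6 = 18)
S = -33 (S = 3 - (7 - 1)**2 = 3 - 1*6**2 = 3 - 1*36 = 3 - 36 = -33)
y = -88 (y = -4 - 7*12 = -4 - 84 = -88)
h*S + y = 18*(-33) - 88 = -594 - 88 = -682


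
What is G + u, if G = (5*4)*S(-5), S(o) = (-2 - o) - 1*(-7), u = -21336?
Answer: -21136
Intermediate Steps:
S(o) = 5 - o (S(o) = (-2 - o) + 7 = 5 - o)
G = 200 (G = (5*4)*(5 - 1*(-5)) = 20*(5 + 5) = 20*10 = 200)
G + u = 200 - 21336 = -21136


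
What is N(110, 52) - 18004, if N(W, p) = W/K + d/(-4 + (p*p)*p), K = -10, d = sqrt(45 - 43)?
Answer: -18015 + sqrt(2)/140604 ≈ -18015.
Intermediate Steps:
d = sqrt(2) ≈ 1.4142
N(W, p) = -W/10 + sqrt(2)/(-4 + p**3) (N(W, p) = W/(-10) + sqrt(2)/(-4 + (p*p)*p) = W*(-1/10) + sqrt(2)/(-4 + p**2*p) = -W/10 + sqrt(2)/(-4 + p**3))
N(110, 52) - 18004 = (4*110 + 10*sqrt(2) - 1*110*52**3)/(10*(-4 + 52**3)) - 18004 = (440 + 10*sqrt(2) - 1*110*140608)/(10*(-4 + 140608)) - 18004 = (1/10)*(440 + 10*sqrt(2) - 15466880)/140604 - 18004 = (1/10)*(1/140604)*(-15466440 + 10*sqrt(2)) - 18004 = (-11 + sqrt(2)/140604) - 18004 = -18015 + sqrt(2)/140604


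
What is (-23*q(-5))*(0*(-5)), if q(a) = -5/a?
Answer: 0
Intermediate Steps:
(-23*q(-5))*(0*(-5)) = (-(-115)/(-5))*(0*(-5)) = -(-115)*(-1)/5*0 = -23*1*0 = -23*0 = 0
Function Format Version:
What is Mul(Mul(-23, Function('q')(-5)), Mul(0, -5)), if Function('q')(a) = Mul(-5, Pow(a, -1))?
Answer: 0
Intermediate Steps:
Mul(Mul(-23, Function('q')(-5)), Mul(0, -5)) = Mul(Mul(-23, Mul(-5, Pow(-5, -1))), Mul(0, -5)) = Mul(Mul(-23, Mul(-5, Rational(-1, 5))), 0) = Mul(Mul(-23, 1), 0) = Mul(-23, 0) = 0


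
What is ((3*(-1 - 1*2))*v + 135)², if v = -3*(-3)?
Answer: 2916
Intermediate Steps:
v = 9
((3*(-1 - 1*2))*v + 135)² = ((3*(-1 - 1*2))*9 + 135)² = ((3*(-1 - 2))*9 + 135)² = ((3*(-3))*9 + 135)² = (-9*9 + 135)² = (-81 + 135)² = 54² = 2916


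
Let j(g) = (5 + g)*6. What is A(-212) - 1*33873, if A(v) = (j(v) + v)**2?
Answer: 2080243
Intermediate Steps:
j(g) = 30 + 6*g
A(v) = (30 + 7*v)**2 (A(v) = ((30 + 6*v) + v)**2 = (30 + 7*v)**2)
A(-212) - 1*33873 = (30 + 7*(-212))**2 - 1*33873 = (30 - 1484)**2 - 33873 = (-1454)**2 - 33873 = 2114116 - 33873 = 2080243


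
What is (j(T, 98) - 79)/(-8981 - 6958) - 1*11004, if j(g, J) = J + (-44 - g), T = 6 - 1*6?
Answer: -175392731/15939 ≈ -11004.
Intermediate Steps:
T = 0 (T = 6 - 6 = 0)
j(g, J) = -44 + J - g
(j(T, 98) - 79)/(-8981 - 6958) - 1*11004 = ((-44 + 98 - 1*0) - 79)/(-8981 - 6958) - 1*11004 = ((-44 + 98 + 0) - 79)/(-15939) - 11004 = (54 - 79)*(-1/15939) - 11004 = -25*(-1/15939) - 11004 = 25/15939 - 11004 = -175392731/15939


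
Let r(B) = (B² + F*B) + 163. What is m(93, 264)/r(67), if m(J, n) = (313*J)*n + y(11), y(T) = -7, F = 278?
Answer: 7684769/23278 ≈ 330.13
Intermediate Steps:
m(J, n) = -7 + 313*J*n (m(J, n) = (313*J)*n - 7 = 313*J*n - 7 = -7 + 313*J*n)
r(B) = 163 + B² + 278*B (r(B) = (B² + 278*B) + 163 = 163 + B² + 278*B)
m(93, 264)/r(67) = (-7 + 313*93*264)/(163 + 67² + 278*67) = (-7 + 7684776)/(163 + 4489 + 18626) = 7684769/23278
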